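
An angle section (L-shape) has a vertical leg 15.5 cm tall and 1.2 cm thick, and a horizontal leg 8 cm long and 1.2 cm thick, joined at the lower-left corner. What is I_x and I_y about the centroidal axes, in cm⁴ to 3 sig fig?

Decompose the section into non-overlapping parts with the origin at the bottom-left of its bounding rectangle.
Vertical leg: 1.2 × 15.5, A = 18.6 cm², y = 7.75 cm, Ī = 372.39 cm⁴.
Horizontal leg (remainder): 6.8 × 1.2, A = 8.16 cm², y = 0.6 cm, Ī = 0.9792 cm⁴.
Centroid: ȳ = ΣA·y / ΣA = 5.5697 cm.
Transfer each piece to the centroidal x-axis using Ī + A·d² with d = y − 5.5697:
  vertical leg: d = 2.1803 cm → contributes +460.8 cm⁴
  horizontal leg (remainder): d = -4.9697 cm → contributes +202.52 cm⁴
Total I = 663.32 cm⁴.
For the y-axis: x̄ = 1.8197 cm.
Repeating about the centroidal y-axis gives I_y = 124.42 cm⁴.

I_x ≈ 663 cm⁴, I_y ≈ 124 cm⁴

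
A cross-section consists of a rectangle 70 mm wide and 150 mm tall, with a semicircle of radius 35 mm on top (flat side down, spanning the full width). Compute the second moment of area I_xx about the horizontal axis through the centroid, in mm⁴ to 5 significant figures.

I_xx ≈ 3.2982 × 10⁷ mm⁴

Decompose the section into non-overlapping parts with the origin at the bottom-left of its bounding rectangle.
Rectangular body: 70 × 150, A = 10 500 mm², y = 75 mm, Ī = 19 687 500 mm⁴.
Semicircular cap: semicircle r = 35, A = 1924.226 mm², y = 164.8545 mm, Ī = 164 704 mm⁴.
Centroid: ȳ = ΣA·y / ΣA = 88.91638 mm.
Transfer each piece to the horizontal axis through the centroid using Ī + A·d² with d = y − 88.91638:
  rectangular body: d = -13.91638 mm → contributes +21 720 989 mm⁴
  semicircular cap: d = 75.93808 mm → contributes +11 260 928 mm⁴
Total I = 32 981 917 mm⁴.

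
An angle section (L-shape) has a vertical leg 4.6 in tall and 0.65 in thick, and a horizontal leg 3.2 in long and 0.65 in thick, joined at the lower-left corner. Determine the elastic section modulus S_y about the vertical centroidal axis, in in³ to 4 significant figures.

S_y ≈ 1.620 in³

Split into non-overlapping primitives; take the origin at the lower-left of the bounding box.
Vertical leg: 0.65 × 4.6, A = 2.99 in², x = 0.325 in, Ī = 0.105273 in⁴.
Horizontal leg (remainder): 2.55 × 0.65, A = 1.6575 in², x = 1.925 in, Ī = 0.898158 in⁴.
Centroid: x̄ = ΣA·x / ΣA = 0.895629 in.
Transfer each piece to the vertical centroidal axis using Ī + A·d² with d = x − 0.895629:
  vertical leg: d = -0.570629 in → contributes +1.07887 in⁴
  horizontal leg (remainder): d = 1.02937 in → contributes +2.65445 in⁴
Total I = 3.73332 in⁴.
Extreme fibre distance c = 2.30437 in; S = I/c = 1.6201 in³.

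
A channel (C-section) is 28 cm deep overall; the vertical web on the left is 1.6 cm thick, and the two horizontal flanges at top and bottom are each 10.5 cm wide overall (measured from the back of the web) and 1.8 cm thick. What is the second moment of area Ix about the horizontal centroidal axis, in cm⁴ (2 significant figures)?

Ix ≈ 8400 cm⁴

Treat the section as a set of non-overlapping primitives; coordinates are from the bounding-box lower-left.
Web: 1.6 × 28, A = 44.8 cm², y = 14 cm, Ī = 2 927 cm⁴.
Top flange (beyond web): 8.9 × 1.8, A = 16.02 cm², y = 27.1 cm, Ī = 4.325 cm⁴.
Bottom flange (beyond web): 8.9 × 1.8, A = 16.02 cm², y = 0.9 cm, Ī = 4.325 cm⁴.
By symmetry the centroid is at mid-height, ȳ = 14 cm.
Transfer each piece to the horizontal centroidal axis using Ī + A·d² with d = y − 14:
  web: d = 0 cm → contributes +2 927 cm⁴
  top flange (beyond web): d = 13.1 cm → contributes +2 754 cm⁴
  bottom flange (beyond web): d = -13.1 cm → contributes +2 754 cm⁴
Total I = 8 434 cm⁴.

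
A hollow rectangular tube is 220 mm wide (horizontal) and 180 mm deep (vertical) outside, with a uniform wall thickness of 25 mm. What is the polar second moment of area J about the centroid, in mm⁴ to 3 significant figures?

J ≈ 1.82 × 10⁸ mm⁴

Decompose the section into non-overlapping parts with the origin at the bottom-left of its bounding rectangle.
Outer rectangle: 220 × 180, A = 39 600 mm², y = 90 mm, Ī = 106 920 000 mm⁴.
Inner void (subtracted): 170 × 130, A = 22 100 mm², y = 90 mm, Ī = 31 124 167 mm⁴.
By symmetry the centroid is at mid-height, ȳ = 90 mm.
All pieces are centred on the centroidal x-axis, so I = ΣĪ (holes subtracted) = 75 795 833 mm⁴.
Repeating about the centroidal y-axis gives I_y = 106 495 833 mm⁴.
Polar second moment: J = I_x + I_y = 182 291 667 mm⁴.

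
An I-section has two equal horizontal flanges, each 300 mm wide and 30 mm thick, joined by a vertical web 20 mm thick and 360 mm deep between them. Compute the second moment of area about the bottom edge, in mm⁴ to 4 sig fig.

I_base ≈ 1.875 × 10⁹ mm⁴

Split into non-overlapping primitives; take the origin at the lower-left of the bounding box.
Bottom flange: 300 × 30, A = 9 000 mm², y = 15 mm, Ī = 675 000 mm⁴.
Web: 20 × 360, A = 7 200 mm², y = 210 mm, Ī = 77 760 000 mm⁴.
Top flange: 300 × 30, A = 9 000 mm², y = 405 mm, Ī = 675 000 mm⁴.
Transfer each piece to the base of the section using Ī + A·d² with d = y − 0:
  bottom flange: d = 15 mm → contributes +2 700 000 mm⁴
  web: d = 210 mm → contributes +395 280 000 mm⁴
  top flange: d = 405 mm → contributes +1 476 900 000 mm⁴
Total I = 1 874 880 000 mm⁴.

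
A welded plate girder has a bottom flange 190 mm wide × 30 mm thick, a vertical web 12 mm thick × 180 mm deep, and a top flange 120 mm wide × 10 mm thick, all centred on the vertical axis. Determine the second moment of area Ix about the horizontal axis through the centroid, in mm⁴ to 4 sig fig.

Break the section into simple shapes (no overlaps), measuring from the bottom-left corner of the bounding box.
Bottom plate: 190 × 30, A = 5 700 mm², y = 15 mm, Ī = 427 500 mm⁴.
Web plate: 12 × 180, A = 2 160 mm², y = 120 mm, Ī = 5 832 000 mm⁴.
Top plate: 120 × 10, A = 1 200 mm², y = 215 mm, Ī = 10 000 mm⁴.
Centroid: ȳ = ΣA·y / ΣA = 66.5232 mm.
Transfer each piece to the horizontal axis through the centroid using Ī + A·d² with d = y − 66.5232:
  bottom plate: d = -51.5232 mm → contributes +15 558 936 mm⁴
  web plate: d = 53.4768 mm → contributes +12 009 104 mm⁴
  top plate: d = 148.477 mm → contributes +26 464 440 mm⁴
Total I = 54 032 480 mm⁴.

Ix ≈ 5.403 × 10⁷ mm⁴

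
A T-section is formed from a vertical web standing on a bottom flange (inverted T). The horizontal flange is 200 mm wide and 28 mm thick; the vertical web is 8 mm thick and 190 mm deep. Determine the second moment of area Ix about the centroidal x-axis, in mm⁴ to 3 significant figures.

Break the section into simple shapes (no overlaps), measuring from the bottom-left corner of the bounding box.
Flange: 200 × 28, A = 5 600 mm², y = 14 mm, Ī = 365 867 mm⁴.
Web: 8 × 190, A = 1 520 mm², y = 123 mm, Ī = 4 572 667 mm⁴.
Centroid: ȳ = ΣA·y / ΣA = 37.27 mm.
Transfer each piece to the centroidal x-axis using Ī + A·d² with d = y − 37.27:
  flange: d = -23.27 mm → contributes +3 398 139 mm⁴
  web: d = 85.73 mm → contributes +15 744 197 mm⁴
Total I = 19 142 336 mm⁴.

Ix ≈ 1.91 × 10⁷ mm⁴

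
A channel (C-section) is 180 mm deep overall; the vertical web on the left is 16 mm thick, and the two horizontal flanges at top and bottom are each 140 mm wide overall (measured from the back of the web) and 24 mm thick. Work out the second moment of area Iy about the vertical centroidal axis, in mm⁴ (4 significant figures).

Iy ≈ 1.720 × 10⁷ mm⁴

Decompose the section into non-overlapping parts with the origin at the bottom-left of its bounding rectangle.
Web: 16 × 180, A = 2 880 mm², x = 8 mm, Ī = 61 440 mm⁴.
Top flange (beyond web): 124 × 24, A = 2 976 mm², x = 78 mm, Ī = 3 813 248 mm⁴.
Bottom flange (beyond web): 124 × 24, A = 2 976 mm², x = 78 mm, Ī = 3 813 248 mm⁴.
Centroid: x̄ = ΣA·x / ΣA = 55.1739 mm.
Transfer each piece to the vertical centroidal axis using Ī + A·d² with d = x − 55.1739:
  web: d = -47.1739 mm → contributes +6 470 529 mm⁴
  top flange (beyond web): d = 22.8261 mm → contributes +5 363 834 mm⁴
  bottom flange (beyond web): d = 22.8261 mm → contributes +5 363 834 mm⁴
Total I = 17 198 197 mm⁴.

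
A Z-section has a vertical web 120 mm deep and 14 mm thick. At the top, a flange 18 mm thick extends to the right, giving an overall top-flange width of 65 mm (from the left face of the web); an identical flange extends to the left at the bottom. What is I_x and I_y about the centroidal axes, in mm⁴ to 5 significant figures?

Decompose the section into non-overlapping parts with the origin at the bottom-left of its bounding rectangle.
Web: 14 × 120, A = 1 680 mm², y = 60 mm, Ī = 2 016 000 mm⁴.
Top flange (beyond web): 51 × 18, A = 918 mm², y = 111 mm, Ī = 24 786 mm⁴.
Bottom flange (beyond web): 51 × 18, A = 918 mm², y = 9 mm, Ī = 24 786 mm⁴.
Centroid: ȳ = ΣA·y / ΣA = 60 mm.
Transfer each piece to the centroidal x-axis using Ī + A·d² with d = y − 60:
  web: d = 0 mm → contributes +2 016 000 mm⁴
  top flange (beyond web): d = 51 mm → contributes +2 412 504 mm⁴
  bottom flange (beyond web): d = -51 mm → contributes +2 412 504 mm⁴
Total I = 6 841 008 mm⁴.
For the y-axis: x̄ = 58 mm.
Repeating about the centroidal y-axis gives I_y = 2 364 668 mm⁴.

I_x ≈ 6.8410 × 10⁶ mm⁴, I_y ≈ 2.3647 × 10⁶ mm⁴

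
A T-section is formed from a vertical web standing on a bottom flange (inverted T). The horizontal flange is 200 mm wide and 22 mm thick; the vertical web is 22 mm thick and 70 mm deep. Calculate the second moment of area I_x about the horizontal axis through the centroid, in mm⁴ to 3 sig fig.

I_x ≈ 3.22 × 10⁶ mm⁴

Decompose the section into non-overlapping parts with the origin at the bottom-left of its bounding rectangle.
Flange: 200 × 22, A = 4 400 mm², y = 11 mm, Ī = 177 467 mm⁴.
Web: 22 × 70, A = 1 540 mm², y = 57 mm, Ī = 628 833 mm⁴.
Centroid: ȳ = ΣA·y / ΣA = 22.926 mm.
Transfer each piece to the horizontal axis through the centroid using Ī + A·d² with d = y − 22.926:
  flange: d = -11.926 mm → contributes +803 269 mm⁴
  web: d = 34.074 mm → contributes +2 416 839 mm⁴
Total I = 3 220 107 mm⁴.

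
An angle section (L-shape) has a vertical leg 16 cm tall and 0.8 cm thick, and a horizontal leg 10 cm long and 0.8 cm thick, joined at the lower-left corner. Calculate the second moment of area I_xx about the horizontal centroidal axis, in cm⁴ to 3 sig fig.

I_xx ≈ 543 cm⁴

Treat the section as a set of non-overlapping primitives; coordinates are from the bounding-box lower-left.
Vertical leg: 0.8 × 16, A = 12.8 cm², y = 8 cm, Ī = 273.07 cm⁴.
Horizontal leg (remainder): 9.2 × 0.8, A = 7.36 cm², y = 0.4 cm, Ī = 0.39253 cm⁴.
Centroid: ȳ = ΣA·y / ΣA = 5.2254 cm.
Transfer each piece to the horizontal centroidal axis using Ī + A·d² with d = y − 5.2254:
  vertical leg: d = 2.7746 cm → contributes +371.61 cm⁴
  horizontal leg (remainder): d = -4.8254 cm → contributes +171.77 cm⁴
Total I = 543.37 cm⁴.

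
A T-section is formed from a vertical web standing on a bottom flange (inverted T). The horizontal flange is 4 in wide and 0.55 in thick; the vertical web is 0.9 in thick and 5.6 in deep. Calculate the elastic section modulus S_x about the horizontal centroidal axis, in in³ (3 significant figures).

Treat the section as a set of non-overlapping primitives; coordinates are from the bounding-box lower-left.
Flange: 4 × 0.55, A = 2.2 in², y = 0.275 in, Ī = 0.055458 in⁴.
Web: 0.9 × 5.6, A = 5.04 in², y = 3.35 in, Ī = 13.171 in⁴.
Centroid: ȳ = ΣA·y / ΣA = 2.4156 in.
Transfer each piece to the horizontal centroidal axis using Ī + A·d² with d = y − 2.4156:
  flange: d = -2.1406 in → contributes +10.136 in⁴
  web: d = 0.93439 in → contributes +17.572 in⁴
Total I = 27.708 in⁴.
Extreme fibre distance c = 3.7344 in; S = I/c = 7.4196 in³.

S_x ≈ 7.42 in³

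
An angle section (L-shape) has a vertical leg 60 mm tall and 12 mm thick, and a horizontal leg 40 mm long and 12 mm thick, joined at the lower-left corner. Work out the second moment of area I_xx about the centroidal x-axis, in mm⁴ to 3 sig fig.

I_xx ≈ 3.52 × 10⁵ mm⁴

Split into non-overlapping primitives; take the origin at the lower-left of the bounding box.
Vertical leg: 12 × 60, A = 720 mm², y = 30 mm, Ī = 216 000 mm⁴.
Horizontal leg (remainder): 28 × 12, A = 336 mm², y = 6 mm, Ī = 4 032 mm⁴.
Centroid: ȳ = ΣA·y / ΣA = 22.364 mm.
Transfer each piece to the centroidal x-axis using Ī + A·d² with d = y − 22.364:
  vertical leg: d = 7.6364 mm → contributes +257 986 mm⁴
  horizontal leg (remainder): d = -16.364 mm → contributes +94 002 mm⁴
Total I = 351 988 mm⁴.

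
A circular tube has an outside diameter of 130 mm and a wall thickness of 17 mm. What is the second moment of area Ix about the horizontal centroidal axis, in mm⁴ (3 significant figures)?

Split into non-overlapping primitives; take the origin at the lower-left of the bounding box.
Outer circle: ⌀130, A = 13 273 mm², y = 65 mm, Ī = 14 019 848 mm⁴.
Bore (subtracted): ⌀96, A = 7238.2 mm², y = 65 mm, Ī = 4 169 220 mm⁴.
By symmetry the centroid is at mid-height, ȳ = 65 mm.
All pieces are centred on the horizontal centroidal axis, so I = ΣĪ (holes subtracted) = 9 850 628 mm⁴.

Ix ≈ 9.85 × 10⁶ mm⁴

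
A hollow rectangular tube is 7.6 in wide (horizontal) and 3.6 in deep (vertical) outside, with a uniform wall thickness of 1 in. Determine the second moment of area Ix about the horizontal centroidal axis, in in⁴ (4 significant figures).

Decompose the section into non-overlapping parts with the origin at the bottom-left of its bounding rectangle.
Outer rectangle: 7.6 × 3.6, A = 27.36 in², y = 1.8 in, Ī = 29.5488 in⁴.
Inner void (subtracted): 5.6 × 1.6, A = 8.96 in², y = 1.8 in, Ī = 1.91147 in⁴.
By symmetry the centroid is at mid-height, ȳ = 1.8 in.
All pieces are centred on the horizontal centroidal axis, so I = ΣĪ (holes subtracted) = 27.6373 in⁴.

Ix ≈ 27.64 in⁴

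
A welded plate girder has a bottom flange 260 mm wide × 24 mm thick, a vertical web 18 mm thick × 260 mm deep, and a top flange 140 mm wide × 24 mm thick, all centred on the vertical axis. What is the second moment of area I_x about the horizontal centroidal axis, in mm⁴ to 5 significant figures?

I_x ≈ 2.0869 × 10⁸ mm⁴

Break the section into simple shapes (no overlaps), measuring from the bottom-left corner of the bounding box.
Bottom plate: 260 × 24, A = 6 240 mm², y = 12 mm, Ī = 299 520 mm⁴.
Web plate: 18 × 260, A = 4 680 mm², y = 154 mm, Ī = 26 364 000 mm⁴.
Top plate: 140 × 24, A = 3 360 mm², y = 296 mm, Ī = 161 280 mm⁴.
Centroid: ȳ = ΣA·y / ΣA = 125.3613 mm.
Transfer each piece to the horizontal centroidal axis using Ī + A·d² with d = y − 125.3613:
  bottom plate: d = -113.3613 mm → contributes +80 488 477 mm⁴
  web plate: d = 28.63866 mm → contributes +30 202 408 mm⁴
  top plate: d = 170.6387 mm → contributes +97 996 250 mm⁴
Total I = 208 687 135 mm⁴.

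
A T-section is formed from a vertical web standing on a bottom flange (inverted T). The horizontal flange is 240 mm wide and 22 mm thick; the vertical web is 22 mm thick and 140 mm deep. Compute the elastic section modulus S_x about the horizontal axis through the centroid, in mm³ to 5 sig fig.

S_x ≈ 1.4862 × 10⁵ mm³

Treat the section as a set of non-overlapping primitives; coordinates are from the bounding-box lower-left.
Flange: 240 × 22, A = 5 280 mm², y = 11 mm, Ī = 212 960 mm⁴.
Web: 22 × 140, A = 3 080 mm², y = 92 mm, Ī = 5 030 667 mm⁴.
Centroid: ȳ = ΣA·y / ΣA = 40.84211 mm.
Transfer each piece to the horizontal axis through the centroid using Ī + A·d² with d = y − 40.84211:
  flange: d = -29.84211 mm → contributes +4 915 071 mm⁴
  web: d = 51.15789 mm → contributes +13 091 428 mm⁴
Total I = 18 006 498 mm⁴.
Extreme fibre distance c = 121.1579 mm; S = I/c = 148620.1 mm³.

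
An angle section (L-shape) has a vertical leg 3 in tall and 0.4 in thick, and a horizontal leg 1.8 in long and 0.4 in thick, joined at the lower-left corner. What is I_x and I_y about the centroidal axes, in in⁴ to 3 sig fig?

I_x ≈ 1.55 in⁴, I_y ≈ 0.417 in⁴

Treat the section as a set of non-overlapping primitives; coordinates are from the bounding-box lower-left.
Vertical leg: 0.4 × 3, A = 1.2 in², y = 1.5 in, Ī = 0.9 in⁴.
Horizontal leg (remainder): 1.4 × 0.4, A = 0.56 in², y = 0.2 in, Ī = 0.0074667 in⁴.
Centroid: ȳ = ΣA·y / ΣA = 1.0864 in.
Transfer each piece to the centroidal x-axis using Ī + A·d² with d = y − 1.0864:
  vertical leg: d = 0.41364 in → contributes +1.1053 in⁴
  horizontal leg (remainder): d = -0.88636 in → contributes +0.44743 in⁴
Total I = 1.5527 in⁴.
For the y-axis: x̄ = 0.48636 in.
Repeating about the centroidal y-axis gives I_y = 0.41674 in⁴.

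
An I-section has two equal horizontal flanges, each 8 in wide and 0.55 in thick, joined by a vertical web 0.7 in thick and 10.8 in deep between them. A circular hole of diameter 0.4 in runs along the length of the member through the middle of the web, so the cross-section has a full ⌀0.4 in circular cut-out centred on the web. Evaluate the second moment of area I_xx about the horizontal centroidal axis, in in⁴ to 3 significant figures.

Break the section into simple shapes (no overlaps), measuring from the bottom-left corner of the bounding box.
Bottom flange: 8 × 0.55, A = 4.4 in², y = 0.275 in, Ī = 0.11092 in⁴.
Web: 0.7 × 10.8, A = 7.56 in², y = 5.95 in, Ī = 73.483 in⁴.
Top flange: 8 × 0.55, A = 4.4 in², y = 11.625 in, Ī = 0.11092 in⁴.
Hole (subtracted): ⌀0.4, A = 0.12566 in², y = 5.95 in, Ī = 0.0012566 in⁴.
By symmetry the centroid is at mid-height, ȳ = 5.95 in.
Transfer each piece to the horizontal centroidal axis using Ī + A·d² with d = y − 5.95:
  bottom flange: d = -5.675 in → contributes +141.82 in⁴
  web: d = 0 in → contributes +73.483 in⁴
  top flange: d = 5.675 in → contributes +141.82 in⁴
  hole: d = 0 in → contributes −0.0012566 in⁴
Total I = 357.11 in⁴.

I_xx ≈ 357 in⁴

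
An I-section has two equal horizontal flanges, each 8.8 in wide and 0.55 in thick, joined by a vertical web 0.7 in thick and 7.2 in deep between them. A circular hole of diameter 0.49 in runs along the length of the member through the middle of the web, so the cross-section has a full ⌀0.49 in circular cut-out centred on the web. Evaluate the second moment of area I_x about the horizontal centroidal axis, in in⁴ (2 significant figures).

Break the section into simple shapes (no overlaps), measuring from the bottom-left corner of the bounding box.
Bottom flange: 8.8 × 0.55, A = 4.84 in², y = 0.275 in, Ī = 0.122 in⁴.
Web: 0.7 × 7.2, A = 5.04 in², y = 4.15 in, Ī = 21.77 in⁴.
Top flange: 8.8 × 0.55, A = 4.84 in², y = 8.025 in, Ī = 0.122 in⁴.
Hole (subtracted): ⌀0.49, A = 0.1886 in², y = 4.15 in, Ī = 0.00283 in⁴.
By symmetry the centroid is at mid-height, ȳ = 4.15 in.
Transfer each piece to the horizontal centroidal axis using Ī + A·d² with d = y − 4.15:
  bottom flange: d = -3.875 in → contributes +72.8 in⁴
  web: d = 0 in → contributes +21.77 in⁴
  top flange: d = 3.875 in → contributes +72.8 in⁴
  hole: d = 0 in → contributes −0.00283 in⁴
Total I = 167.4 in⁴.

I_x ≈ 170 in⁴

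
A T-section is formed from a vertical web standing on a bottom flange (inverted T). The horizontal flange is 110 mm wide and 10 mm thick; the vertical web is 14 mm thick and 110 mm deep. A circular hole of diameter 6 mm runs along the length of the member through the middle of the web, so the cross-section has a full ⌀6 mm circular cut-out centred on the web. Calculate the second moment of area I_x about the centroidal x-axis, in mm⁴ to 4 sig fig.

I_x ≈ 3.854 × 10⁶ mm⁴

Treat the section as a set of non-overlapping primitives; coordinates are from the bounding-box lower-left.
Flange: 110 × 10, A = 1 100 mm², y = 5 mm, Ī = 9166.67 mm⁴.
Web: 14 × 110, A = 1 540 mm², y = 65 mm, Ī = 1 552 833 mm⁴.
Hole (subtracted): ⌀6, A = 28.2743 mm², y = 65 mm, Ī = 63.6173 mm⁴.
Centroid: ȳ = ΣA·y / ΣA = 39.7294 mm.
Transfer each piece to the centroidal x-axis using Ī + A·d² with d = y − 39.7294:
  flange: d = -34.7294 mm → contributes +1 335 907 mm⁴
  web: d = 25.2706 mm → contributes +2 536 286 mm⁴
  hole: d = 25.2706 mm → contributes −18119.8 mm⁴
Total I = 3 854 074 mm⁴.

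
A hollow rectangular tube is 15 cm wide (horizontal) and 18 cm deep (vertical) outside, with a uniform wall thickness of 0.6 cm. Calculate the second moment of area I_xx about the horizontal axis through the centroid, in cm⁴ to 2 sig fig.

Decompose the section into non-overlapping parts with the origin at the bottom-left of its bounding rectangle.
Outer rectangle: 15 × 18, A = 270 cm², y = 9 cm, Ī = 7 290 cm⁴.
Inner void (subtracted): 13.8 × 16.8, A = 231.8 cm², y = 9 cm, Ī = 5 453 cm⁴.
By symmetry the centroid is at mid-height, ȳ = 9 cm.
All pieces are centred on the horizontal axis through the centroid, so I = ΣĪ (holes subtracted) = 1 837 cm⁴.

I_xx ≈ 1800 cm⁴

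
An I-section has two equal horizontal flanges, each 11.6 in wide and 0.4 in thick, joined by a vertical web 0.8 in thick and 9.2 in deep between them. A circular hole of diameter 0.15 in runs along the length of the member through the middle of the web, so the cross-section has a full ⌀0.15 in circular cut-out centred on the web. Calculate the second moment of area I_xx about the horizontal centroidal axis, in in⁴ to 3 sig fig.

Decompose the section into non-overlapping parts with the origin at the bottom-left of its bounding rectangle.
Bottom flange: 11.6 × 0.4, A = 4.64 in², y = 0.2 in, Ī = 0.061867 in⁴.
Web: 0.8 × 9.2, A = 7.36 in², y = 5 in, Ī = 51.913 in⁴.
Top flange: 11.6 × 0.4, A = 4.64 in², y = 9.8 in, Ī = 0.061867 in⁴.
Hole (subtracted): ⌀0.15, A = 0.017671 in², y = 5 in, Ī = 0.00002485 in⁴.
By symmetry the centroid is at mid-height, ȳ = 5 in.
Transfer each piece to the horizontal centroidal axis using Ī + A·d² with d = y − 5:
  bottom flange: d = -4.8 in → contributes +106.97 in⁴
  web: d = 0 in → contributes +51.913 in⁴
  top flange: d = 4.8 in → contributes +106.97 in⁴
  hole: d = 0 in → contributes −0.00002485 in⁴
Total I = 265.85 in⁴.

I_xx ≈ 266 in⁴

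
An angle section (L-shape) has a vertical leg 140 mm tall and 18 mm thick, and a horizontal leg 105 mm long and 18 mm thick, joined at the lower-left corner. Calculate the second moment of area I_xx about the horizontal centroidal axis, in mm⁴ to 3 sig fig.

I_xx ≈ 7.75 × 10⁶ mm⁴

Decompose the section into non-overlapping parts with the origin at the bottom-left of its bounding rectangle.
Vertical leg: 18 × 140, A = 2 520 mm², y = 70 mm, Ī = 4 116 000 mm⁴.
Horizontal leg (remainder): 87 × 18, A = 1 566 mm², y = 9 mm, Ī = 42 282 mm⁴.
Centroid: ȳ = ΣA·y / ΣA = 46.621 mm.
Transfer each piece to the horizontal centroidal axis using Ī + A·d² with d = y − 46.621:
  vertical leg: d = 23.379 mm → contributes +5 493 359 mm⁴
  horizontal leg (remainder): d = -37.621 mm → contributes +2 258 721 mm⁴
Total I = 7 752 080 mm⁴.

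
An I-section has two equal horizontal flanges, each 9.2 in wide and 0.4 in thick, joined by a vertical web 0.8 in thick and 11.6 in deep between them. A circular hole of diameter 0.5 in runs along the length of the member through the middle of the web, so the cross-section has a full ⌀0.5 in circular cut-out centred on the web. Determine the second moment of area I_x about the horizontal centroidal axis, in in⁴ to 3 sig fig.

Decompose the section into non-overlapping parts with the origin at the bottom-left of its bounding rectangle.
Bottom flange: 9.2 × 0.4, A = 3.68 in², y = 0.2 in, Ī = 0.049067 in⁴.
Web: 0.8 × 11.6, A = 9.28 in², y = 6.2 in, Ī = 104.06 in⁴.
Top flange: 9.2 × 0.4, A = 3.68 in², y = 12.2 in, Ī = 0.049067 in⁴.
Hole (subtracted): ⌀0.5, A = 0.19635 in², y = 6.2 in, Ī = 0.003068 in⁴.
By symmetry the centroid is at mid-height, ȳ = 6.2 in.
Transfer each piece to the horizontal centroidal axis using Ī + A·d² with d = y − 6.2:
  bottom flange: d = -6 in → contributes +132.53 in⁴
  web: d = 0 in → contributes +104.06 in⁴
  top flange: d = 6 in → contributes +132.53 in⁴
  hole: d = 0 in → contributes −0.003068 in⁴
Total I = 369.11 in⁴.

I_x ≈ 369 in⁴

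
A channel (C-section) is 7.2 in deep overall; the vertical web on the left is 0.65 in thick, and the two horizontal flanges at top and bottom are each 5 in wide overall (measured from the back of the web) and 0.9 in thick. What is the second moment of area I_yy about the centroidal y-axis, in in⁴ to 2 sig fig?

I_yy ≈ 31 in⁴

Decompose the section into non-overlapping parts with the origin at the bottom-left of its bounding rectangle.
Web: 0.65 × 7.2, A = 4.68 in², x = 0.325 in, Ī = 0.1648 in⁴.
Top flange (beyond web): 4.35 × 0.9, A = 3.915 in², x = 2.825 in, Ī = 6.173 in⁴.
Bottom flange (beyond web): 4.35 × 0.9, A = 3.915 in², x = 2.825 in, Ī = 6.173 in⁴.
Centroid: x̄ = ΣA·x / ΣA = 1.89 in.
Transfer each piece to the centroidal y-axis using Ī + A·d² with d = x − 1.89:
  web: d = -1.565 in → contributes +11.62 in⁴
  top flange (beyond web): d = 0.9353 in → contributes +9.598 in⁴
  bottom flange (beyond web): d = 0.9353 in → contributes +9.598 in⁴
Total I = 30.82 in⁴.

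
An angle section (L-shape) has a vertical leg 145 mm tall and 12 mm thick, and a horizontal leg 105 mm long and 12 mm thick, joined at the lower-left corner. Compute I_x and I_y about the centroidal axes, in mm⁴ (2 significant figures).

Break the section into simple shapes (no overlaps), measuring from the bottom-left corner of the bounding box.
Vertical leg: 12 × 145, A = 1 740 mm², y = 72.5 mm, Ī = 3 048 625 mm⁴.
Horizontal leg (remainder): 93 × 12, A = 1 116 mm², y = 6 mm, Ī = 13 392 mm⁴.
Centroid: ȳ = ΣA·y / ΣA = 46.51 mm.
Transfer each piece to the centroidal x-axis using Ī + A·d² with d = y − 46.51:
  vertical leg: d = 25.99 mm → contributes +4 223 535 mm⁴
  horizontal leg (remainder): d = -40.51 mm → contributes +1 845 241 mm⁴
Total I = 6 068 775 mm⁴.
For the y-axis: x̄ = 26.51 mm.
Repeating about the centroidal y-axis gives I_y = 2 699 255 mm⁴.

I_x ≈ 6.1 × 10⁶ mm⁴, I_y ≈ 2.7 × 10⁶ mm⁴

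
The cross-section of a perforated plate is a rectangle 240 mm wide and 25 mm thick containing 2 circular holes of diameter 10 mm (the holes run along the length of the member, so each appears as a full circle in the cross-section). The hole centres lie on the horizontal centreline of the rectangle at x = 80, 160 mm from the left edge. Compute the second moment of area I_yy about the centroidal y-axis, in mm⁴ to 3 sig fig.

I_yy ≈ 2.85 × 10⁷ mm⁴

Break the section into simple shapes (no overlaps), measuring from the bottom-left corner of the bounding box.
Plate: 240 × 25, A = 6 000 mm², x = 120 mm, Ī = 28 800 000 mm⁴.
Hole 1 (subtracted): ⌀10, A = 78.54 mm², x = 80 mm, Ī = 490.87 mm⁴.
Hole 2 (subtracted): ⌀10, A = 78.54 mm², x = 160 mm, Ī = 490.87 mm⁴.
By symmetry the centroid is at mid-width, x̄ = 120 mm.
Transfer each piece to the centroidal y-axis using Ī + A·d² with d = x − 120:
  plate: d = 0 mm → contributes +28 800 000 mm⁴
  hole 1: d = -40 mm → contributes −126 155 mm⁴
  hole 2: d = 40 mm → contributes −126 155 mm⁴
Total I = 28 547 691 mm⁴.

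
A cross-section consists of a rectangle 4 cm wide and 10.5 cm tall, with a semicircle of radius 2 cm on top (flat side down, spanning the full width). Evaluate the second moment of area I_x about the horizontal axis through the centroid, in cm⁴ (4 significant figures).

I_x ≈ 590.9 cm⁴

Split into non-overlapping primitives; take the origin at the lower-left of the bounding box.
Rectangular body: 4 × 10.5, A = 42 cm², y = 5.25 cm, Ī = 385.875 cm⁴.
Semicircular cap: semicircle r = 2, A = 6.28319 cm², y = 11.3488 cm, Ī = 1.75611 cm⁴.
Centroid: ȳ = ΣA·y / ΣA = 6.04365 cm.
Transfer each piece to the horizontal axis through the centroid using Ī + A·d² with d = y − 6.04365:
  rectangular body: d = -0.793652 cm → contributes +412.33 cm⁴
  semicircular cap: d = 5.30517 cm → contributes +178.596 cm⁴
Total I = 590.926 cm⁴.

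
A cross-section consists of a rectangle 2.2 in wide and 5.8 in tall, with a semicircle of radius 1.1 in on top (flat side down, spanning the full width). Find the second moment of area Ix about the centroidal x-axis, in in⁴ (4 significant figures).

Ix ≈ 54.68 in⁴

Decompose the section into non-overlapping parts with the origin at the bottom-left of its bounding rectangle.
Rectangular body: 2.2 × 5.8, A = 12.76 in², y = 2.9 in, Ī = 35.7705 in⁴.
Semicircular cap: semicircle r = 1.1, A = 1.90066 in², y = 6.26685 in, Ī = 0.160695 in⁴.
Centroid: ȳ = ΣA·y / ΣA = 3.33649 in.
Transfer each piece to the centroidal x-axis using Ī + A·d² with d = y − 3.33649:
  rectangular body: d = -0.436492 in → contributes +38.2016 in⁴
  semicircular cap: d = 2.93036 in → contributes +16.4817 in⁴
Total I = 54.6834 in⁴.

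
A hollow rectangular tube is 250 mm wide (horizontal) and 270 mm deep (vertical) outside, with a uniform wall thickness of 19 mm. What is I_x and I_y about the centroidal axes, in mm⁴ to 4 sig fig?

Split into non-overlapping primitives; take the origin at the lower-left of the bounding box.
Outer rectangle: 250 × 270, A = 67 500 mm², y = 135 mm, Ī = 410 062 500 mm⁴.
Inner void (subtracted): 212 × 232, A = 49 184 mm², y = 135 mm, Ī = 220 606 635 mm⁴.
By symmetry the centroid is at mid-height, ȳ = 135 mm.
All pieces are centred on the centroidal x-axis, so I = ΣĪ (holes subtracted) = 189 455 865 mm⁴.
Repeating about the centroidal y-axis gives I_y = 167 352 025 mm⁴.

I_x ≈ 1.895 × 10⁸ mm⁴, I_y ≈ 1.674 × 10⁸ mm⁴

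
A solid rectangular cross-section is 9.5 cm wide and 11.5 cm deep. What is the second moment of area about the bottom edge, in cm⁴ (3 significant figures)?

The section: 9.5 × 11.5, A = 109.25 cm², y = 5.75 cm, Ī = 1 204 cm⁴.
Transfer it to the base of the section using Ī + A·d² with d = y − 0:
  the section: d = 5.75 cm → contributes +4816.1 cm⁴
Total I = 4816.1 cm⁴.

I_base ≈ 4820 cm⁴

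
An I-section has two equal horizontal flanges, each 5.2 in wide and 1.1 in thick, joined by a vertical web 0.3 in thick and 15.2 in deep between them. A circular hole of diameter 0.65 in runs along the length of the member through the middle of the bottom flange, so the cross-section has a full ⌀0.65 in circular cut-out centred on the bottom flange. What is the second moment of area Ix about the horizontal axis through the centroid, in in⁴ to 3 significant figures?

Break the section into simple shapes (no overlaps), measuring from the bottom-left corner of the bounding box.
Bottom flange: 5.2 × 1.1, A = 5.72 in², y = 0.55 in, Ī = 0.57677 in⁴.
Web: 0.3 × 15.2, A = 4.56 in², y = 8.7 in, Ī = 87.795 in⁴.
Top flange: 5.2 × 1.1, A = 5.72 in², y = 16.85 in, Ī = 0.57677 in⁴.
Hole (subtracted): ⌀0.65, A = 0.33183 in², y = 0.55 in, Ī = 0.0087624 in⁴.
Centroid: ȳ = ΣA·y / ΣA = 8.8726 in.
Transfer each piece to the horizontal axis through the centroid using Ī + A·d² with d = y − 8.8726:
  bottom flange: d = -8.3226 in → contributes +396.78 in⁴
  web: d = -0.17261 in → contributes +87.931 in⁴
  top flange: d = 7.9774 in → contributes +364.59 in⁴
  hole: d = -8.3226 in → contributes −22.993 in⁴
Total I = 826.31 in⁴.

Ix ≈ 826 in⁴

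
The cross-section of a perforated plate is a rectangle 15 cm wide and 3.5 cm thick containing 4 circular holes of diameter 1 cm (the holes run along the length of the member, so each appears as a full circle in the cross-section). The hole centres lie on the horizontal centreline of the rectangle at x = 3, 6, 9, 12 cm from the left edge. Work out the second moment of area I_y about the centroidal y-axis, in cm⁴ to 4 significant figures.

Split into non-overlapping primitives; take the origin at the lower-left of the bounding box.
Plate: 15 × 3.5, A = 52.5 cm², x = 7.5 cm, Ī = 984.375 cm⁴.
Hole 1 (subtracted): ⌀1, A = 0.785398 cm², x = 3 cm, Ī = 0.0490874 cm⁴.
Hole 2 (subtracted): ⌀1, A = 0.785398 cm², x = 6 cm, Ī = 0.0490874 cm⁴.
Hole 3 (subtracted): ⌀1, A = 0.785398 cm², x = 9 cm, Ī = 0.0490874 cm⁴.
Hole 4 (subtracted): ⌀1, A = 0.785398 cm², x = 12 cm, Ī = 0.0490874 cm⁴.
By symmetry the centroid is at mid-width, x̄ = 7.5 cm.
Transfer each piece to the centroidal y-axis using Ī + A·d² with d = x − 7.5:
  plate: d = 0 cm → contributes +984.375 cm⁴
  hole 1: d = -4.5 cm → contributes −15.9534 cm⁴
  hole 2: d = -1.5 cm → contributes −1.81623 cm⁴
  hole 3: d = 1.5 cm → contributes −1.81623 cm⁴
  hole 4: d = 4.5 cm → contributes −15.9534 cm⁴
Total I = 948.836 cm⁴.

I_y ≈ 948.8 cm⁴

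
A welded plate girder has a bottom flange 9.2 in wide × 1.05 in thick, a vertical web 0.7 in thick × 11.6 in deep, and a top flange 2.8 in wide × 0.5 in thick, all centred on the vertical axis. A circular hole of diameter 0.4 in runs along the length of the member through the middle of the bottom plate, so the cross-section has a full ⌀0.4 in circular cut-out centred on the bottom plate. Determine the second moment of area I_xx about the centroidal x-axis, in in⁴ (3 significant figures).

I_xx ≈ 384 in⁴

Decompose the section into non-overlapping parts with the origin at the bottom-left of its bounding rectangle.
Bottom plate: 9.2 × 1.05, A = 9.66 in², y = 0.525 in, Ī = 0.88751 in⁴.
Web plate: 0.7 × 11.6, A = 8.12 in², y = 6.85 in, Ī = 91.052 in⁴.
Top plate: 2.8 × 0.5, A = 1.4 in², y = 12.9 in, Ī = 0.029167 in⁴.
Hole (subtracted): ⌀0.4, A = 0.12566 in², y = 0.525 in, Ī = 0.0012566 in⁴.
Centroid: ȳ = ΣA·y / ΣA = 4.1296 in.
Transfer each piece to the centroidal x-axis using Ī + A·d² with d = y − 4.1296:
  bottom plate: d = -3.6046 in → contributes +126.4 in⁴
  web plate: d = 2.7204 in → contributes +151.14 in⁴
  top plate: d = 8.7704 in → contributes +107.72 in⁴
  hole: d = -3.6046 in → contributes −1.6341 in⁴
Total I = 383.63 in⁴.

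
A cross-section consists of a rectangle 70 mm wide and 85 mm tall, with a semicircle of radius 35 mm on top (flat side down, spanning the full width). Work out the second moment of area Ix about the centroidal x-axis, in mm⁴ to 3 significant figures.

Decompose the section into non-overlapping parts with the origin at the bottom-left of its bounding rectangle.
Rectangular body: 70 × 85, A = 5 950 mm², y = 42.5 mm, Ī = 3 582 396 mm⁴.
Semicircular cap: semicircle r = 35, A = 1924.2 mm², y = 99.854 mm, Ī = 164 704 mm⁴.
Centroid: ȳ = ΣA·y / ΣA = 56.516 mm.
Transfer each piece to the centroidal x-axis using Ī + A·d² with d = y − 56.516:
  rectangular body: d = -14.016 mm → contributes +4 751 216 mm⁴
  semicircular cap: d = 43.339 mm → contributes +3 778 874 mm⁴
Total I = 8 530 090 mm⁴.

Ix ≈ 8.53 × 10⁶ mm⁴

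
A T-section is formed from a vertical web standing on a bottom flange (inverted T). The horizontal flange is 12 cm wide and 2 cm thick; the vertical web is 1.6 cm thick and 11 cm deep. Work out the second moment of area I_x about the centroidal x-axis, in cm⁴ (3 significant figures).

I_x ≈ 614 cm⁴

Treat the section as a set of non-overlapping primitives; coordinates are from the bounding-box lower-left.
Flange: 12 × 2, A = 24 cm², y = 1 cm, Ī = 8 cm⁴.
Web: 1.6 × 11, A = 17.6 cm², y = 7.5 cm, Ī = 177.47 cm⁴.
Centroid: ȳ = ΣA·y / ΣA = 3.75 cm.
Transfer each piece to the centroidal x-axis using Ī + A·d² with d = y − 3.75:
  flange: d = -2.75 cm → contributes +189.5 cm⁴
  web: d = 3.75 cm → contributes +424.97 cm⁴
Total I = 614.47 cm⁴.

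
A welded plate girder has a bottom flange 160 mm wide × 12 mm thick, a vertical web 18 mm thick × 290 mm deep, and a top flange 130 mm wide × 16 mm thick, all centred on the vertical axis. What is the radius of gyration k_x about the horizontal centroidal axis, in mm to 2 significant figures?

k_x ≈ 120 mm

Break the section into simple shapes (no overlaps), measuring from the bottom-left corner of the bounding box.
Bottom plate: 160 × 12, A = 1 920 mm², y = 6 mm, Ī = 23 040 mm⁴.
Web plate: 18 × 290, A = 5 220 mm², y = 157 mm, Ī = 36 583 500 mm⁴.
Top plate: 130 × 16, A = 2 080 mm², y = 310 mm, Ī = 44 373 mm⁴.
Centroid: ȳ = ΣA·y / ΣA = 160.1 mm.
Transfer each piece to the horizontal centroidal axis using Ī + A·d² with d = y − 160.1:
  bottom plate: d = -154.1 mm → contributes +45 600 101 mm⁴
  web plate: d = -3.072 mm → contributes +36 632 749 mm⁴
  top plate: d = 149.9 mm → contributes +46 799 716 mm⁴
Total I = 129 032 566 mm⁴.
Radius of gyration: k = √(I/A) = √(129 032 566 / 9 220) = 118.3 mm.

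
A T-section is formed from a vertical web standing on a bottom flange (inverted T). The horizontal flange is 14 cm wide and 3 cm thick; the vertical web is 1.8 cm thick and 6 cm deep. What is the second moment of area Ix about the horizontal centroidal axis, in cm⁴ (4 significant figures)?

Decompose the section into non-overlapping parts with the origin at the bottom-left of its bounding rectangle.
Flange: 14 × 3, A = 42 cm², y = 1.5 cm, Ī = 31.5 cm⁴.
Web: 1.8 × 6, A = 10.8 cm², y = 6 cm, Ī = 32.4 cm⁴.
Centroid: ȳ = ΣA·y / ΣA = 2.42045 cm.
Transfer each piece to the horizontal centroidal axis using Ī + A·d² with d = y − 2.42045:
  flange: d = -0.920455 cm → contributes +67.0839 cm⁴
  web: d = 3.57955 cm → contributes +170.782 cm⁴
Total I = 237.866 cm⁴.

Ix ≈ 237.9 cm⁴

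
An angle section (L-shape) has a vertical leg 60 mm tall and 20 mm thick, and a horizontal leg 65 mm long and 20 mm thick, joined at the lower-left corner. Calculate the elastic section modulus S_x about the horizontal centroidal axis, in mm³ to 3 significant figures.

Split into non-overlapping primitives; take the origin at the lower-left of the bounding box.
Vertical leg: 20 × 60, A = 1 200 mm², y = 30 mm, Ī = 360 000 mm⁴.
Horizontal leg (remainder): 45 × 20, A = 900 mm², y = 10 mm, Ī = 30 000 mm⁴.
Centroid: ȳ = ΣA·y / ΣA = 21.429 mm.
Transfer each piece to the horizontal centroidal axis using Ī + A·d² with d = y − 21.429:
  vertical leg: d = 8.5714 mm → contributes +448 163 mm⁴
  horizontal leg (remainder): d = -11.429 mm → contributes +147 551 mm⁴
Total I = 595 714 mm⁴.
Extreme fibre distance c = 38.571 mm; S = I/c = 15 444 mm³.

S_x ≈ 1.54 × 10⁴ mm³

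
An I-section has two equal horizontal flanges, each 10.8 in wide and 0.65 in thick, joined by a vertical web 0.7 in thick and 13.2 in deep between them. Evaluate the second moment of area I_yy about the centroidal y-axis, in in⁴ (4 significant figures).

I_yy ≈ 136.8 in⁴

Decompose the section into non-overlapping parts with the origin at the bottom-left of its bounding rectangle.
Bottom flange: 10.8 × 0.65, A = 7.02 in², x = 5.4 in, Ī = 68.2344 in⁴.
Web: 0.7 × 13.2, A = 9.24 in², x = 5.4 in, Ī = 0.3773 in⁴.
Top flange: 10.8 × 0.65, A = 7.02 in², x = 5.4 in, Ī = 68.2344 in⁴.
By symmetry the centroid is at mid-width, x̄ = 5.4 in.
All pieces are centred on the centroidal y-axis, so I = ΣĪ = 136.846 in⁴.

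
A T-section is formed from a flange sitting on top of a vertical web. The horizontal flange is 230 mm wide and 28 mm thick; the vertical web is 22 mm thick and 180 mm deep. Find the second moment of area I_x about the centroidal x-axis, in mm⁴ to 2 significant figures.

I_x ≈ 3.8 × 10⁷ mm⁴

Split into non-overlapping primitives; take the origin at the lower-left of the bounding box.
Flange: 230 × 28, A = 6 440 mm², y = 194 mm, Ī = 420 747 mm⁴.
Web: 22 × 180, A = 3 960 mm², y = 90 mm, Ī = 10 692 000 mm⁴.
Centroid: ȳ = ΣA·y / ΣA = 154.4 mm.
Transfer each piece to the centroidal x-axis using Ī + A·d² with d = y − 154.4:
  flange: d = 39.6 mm → contributes +10 519 697 mm⁴
  web: d = -64.4 mm → contributes +27 115 546 mm⁴
Total I = 37 635 243 mm⁴.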